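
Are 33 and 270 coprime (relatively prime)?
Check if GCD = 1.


Euclidean algorithm:
270 = 8 * 33 + 6
33 = 5 * 6 + 3
6 = 2 * 3 + 0
GCD(33, 270) = 3

No, not coprime (GCD = 3)


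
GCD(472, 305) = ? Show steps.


472 = 1 * 305 + 167
305 = 1 * 167 + 138
167 = 1 * 138 + 29
138 = 4 * 29 + 22
29 = 1 * 22 + 7
22 = 3 * 7 + 1
7 = 7 * 1 + 0
GCD = 1


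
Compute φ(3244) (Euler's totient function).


3244 = 2^2 × 811
Prime factors: 2, 811
φ(3244) = 3244 × (1-1/2) × (1-1/811)
= 3244 × 1/2 × 810/811 = 1620

φ(3244) = 1620


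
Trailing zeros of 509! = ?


floor(509/5) = 101
floor(509/25) = 20
floor(509/125) = 4
Total = 125

125 trailing zeros


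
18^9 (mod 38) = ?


18^1 mod 38 = 18
18^2 mod 38 = 20
18^3 mod 38 = 18
18^4 mod 38 = 20
18^5 mod 38 = 18
18^6 mod 38 = 20
18^7 mod 38 = 18
18^8 mod 38 = 20
18^9 mod 38 = 18


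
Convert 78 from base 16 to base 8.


78 (base 16) = 120 (decimal)
120 (decimal) = 170 (base 8)


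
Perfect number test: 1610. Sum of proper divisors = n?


Proper divisors of 1610: 1, 2, 5, 7, 10, 14, 23, 35, 46, 70, 115, 161, 230, 322, 805
Sum = 1 + 2 + 5 + 7 + 10 + 14 + 23 + 35 + 46 + 70 + 115 + 161 + 230 + 322 + 805 = 1846

No, 1610 is not perfect (1846 ≠ 1610)


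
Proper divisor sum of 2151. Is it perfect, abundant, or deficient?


Proper divisors: 1, 3, 9, 239, 717
Sum = 1 + 3 + 9 + 239 + 717 = 969
969 < 2151 → deficient

s(2151) = 969 (deficient)


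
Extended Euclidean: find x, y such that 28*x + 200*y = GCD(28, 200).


Tabular extended Euclidean (each row: r = 28*s + 200*t):
r=28, s=1, t=0
r=200, s=0, t=1
q=0: r=28, s=1, t=0   [28*(1) + 200*(0) = 28]
q=7: r=4, s=-7, t=1   [28*(-7) + 200*(1) = 4]
q=7: r=0, s=50, t=-7   [28*(50) + 200*(-7) = 0]
GCD = 4; from the row with r=4: x=-7, y=1
Check: 28*(-7) + 200*(1) = -196 + 200 = 4

GCD = 4, x = -7, y = 1


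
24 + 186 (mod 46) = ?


24 + 186 = 210
210 mod 46 = 26


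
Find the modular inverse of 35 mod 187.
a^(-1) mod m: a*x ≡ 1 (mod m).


Use the extended Euclidean algorithm on (187, 35); each row r = 187*s + 35*t:
r=187, s=1, t=0
r=35, s=0, t=1
q=5: r=12, s=1, t=-5   [187*(1) + 35*(-5) = 12]
q=2: r=11, s=-2, t=11   [187*(-2) + 35*(11) = 11]
q=1: r=1, s=3, t=-16   [187*(3) + 35*(-16) = 1]
q=11: r=0, s=-35, t=187   [187*(-35) + 35*(187) = 0]
GCD = 1 with t = -16, so 35*(-16) ≡ 1 (mod 187)
Inverse = -16 mod 187 = 171
Check: 35 * 171 = 5985 ≡ 1 (mod 187)

35^(-1) ≡ 171 (mod 187)


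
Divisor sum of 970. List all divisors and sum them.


Divisors of 970: 1, 2, 5, 10, 97, 194, 485, 970
Sum = 1 + 2 + 5 + 10 + 97 + 194 + 485 + 970 = 1764

σ(970) = 1764


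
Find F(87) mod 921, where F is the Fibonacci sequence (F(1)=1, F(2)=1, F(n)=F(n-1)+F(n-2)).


F(k) mod 921 for k=1..87:
1, 1, 2, 3, 5, 8, 13, 21, 34, 55, 89, 144, 233, 377, 610, 66, 676, 742, 497, 318, 815, 212, 106, 318, 424, 742, 245, 66, 311, 377, 688, 144, 832, 55, 887, 21, 908, 8, 916, 3, 919, 1, 920, 0, 920, 920, 919, 918, 916, 913, 908, 900, 887, 866, 832, 777, 688, 544, 311, 855, 245, 179, 424, 603, 106, 709, 815, 603, 497, 179, 676, 855, 610, 544, 233, 777, 89, 866, 34, 900, 13, 913, 5, 918, 2, 920, 1
F(87) mod 921 = 1


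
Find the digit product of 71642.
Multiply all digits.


7 × 1 × 6 × 4 × 2 = 336


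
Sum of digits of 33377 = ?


3 + 3 + 3 + 7 + 7 = 23


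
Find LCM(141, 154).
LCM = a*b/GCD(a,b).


GCD(141, 154) = 1
LCM = 141*154/1 = 21714/1 = 21714

LCM = 21714


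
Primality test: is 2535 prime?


2535 / 3 = 845 (exact division)
2535 is NOT prime.

No, 2535 is not prime


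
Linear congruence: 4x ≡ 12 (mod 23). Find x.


GCD(4, 23) = 1, unique solution
a^(-1) mod 23 = 6
x = 6 * 12 mod 23 = 3

x ≡ 3 (mod 23)


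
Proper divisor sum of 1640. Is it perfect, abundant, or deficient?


Proper divisors: 1, 2, 4, 5, 8, 10, 20, 40, 41, 82, 164, 205, 328, 410, 820
Sum = 1 + 2 + 4 + 5 + 8 + 10 + 20 + 40 + 41 + 82 + 164 + 205 + 328 + 410 + 820 = 2140
2140 > 1640 → abundant

s(1640) = 2140 (abundant)


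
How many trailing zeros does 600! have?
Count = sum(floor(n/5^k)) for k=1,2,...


floor(600/5) = 120
floor(600/25) = 24
floor(600/125) = 4
Total = 148

148 trailing zeros


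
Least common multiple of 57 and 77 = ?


GCD(57, 77) = 1
LCM = 57*77/1 = 4389/1 = 4389

LCM = 4389


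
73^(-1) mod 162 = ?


Use the extended Euclidean algorithm on (162, 73); each row r = 162*s + 73*t:
r=162, s=1, t=0
r=73, s=0, t=1
q=2: r=16, s=1, t=-2   [162*(1) + 73*(-2) = 16]
q=4: r=9, s=-4, t=9   [162*(-4) + 73*(9) = 9]
q=1: r=7, s=5, t=-11   [162*(5) + 73*(-11) = 7]
q=1: r=2, s=-9, t=20   [162*(-9) + 73*(20) = 2]
q=3: r=1, s=32, t=-71   [162*(32) + 73*(-71) = 1]
q=2: r=0, s=-73, t=162   [162*(-73) + 73*(162) = 0]
GCD = 1 with t = -71, so 73*(-71) ≡ 1 (mod 162)
Inverse = -71 mod 162 = 91
Check: 73 * 91 = 6643 ≡ 1 (mod 162)

73^(-1) ≡ 91 (mod 162)


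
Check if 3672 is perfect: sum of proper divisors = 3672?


Proper divisors of 3672: 1, 2, 3, 4, 6, 8, 9, 12, 17, 18, 24, 27, 34, 36, 51, 54, 68, 72, 102, 108, 136, 153, 204, 216, 306, 408, 459, 612, 918, 1224, 1836
Sum = 1 + 2 + 3 + 4 + 6 + 8 + 9 + 12 + 17 + 18 + 24 + 27 + 34 + 36 + 51 + 54 + 68 + 72 + 102 + 108 + 136 + 153 + 204 + 216 + 306 + 408 + 459 + 612 + 918 + 1224 + 1836 = 7128

No, 3672 is not perfect (7128 ≠ 3672)


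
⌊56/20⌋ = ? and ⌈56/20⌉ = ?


56/20 = 2.8000
floor = 2
ceil = 3

floor = 2, ceil = 3


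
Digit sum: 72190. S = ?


7 + 2 + 1 + 9 + 0 = 19


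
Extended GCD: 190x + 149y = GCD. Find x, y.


Tabular extended Euclidean (each row: r = 190*s + 149*t):
r=190, s=1, t=0
r=149, s=0, t=1
q=1: r=41, s=1, t=-1   [190*(1) + 149*(-1) = 41]
q=3: r=26, s=-3, t=4   [190*(-3) + 149*(4) = 26]
q=1: r=15, s=4, t=-5   [190*(4) + 149*(-5) = 15]
q=1: r=11, s=-7, t=9   [190*(-7) + 149*(9) = 11]
q=1: r=4, s=11, t=-14   [190*(11) + 149*(-14) = 4]
q=2: r=3, s=-29, t=37   [190*(-29) + 149*(37) = 3]
q=1: r=1, s=40, t=-51   [190*(40) + 149*(-51) = 1]
q=3: r=0, s=-149, t=190   [190*(-149) + 149*(190) = 0]
GCD = 1; from the row with r=1: x=40, y=-51
Check: 190*(40) + 149*(-51) = 7600 - 7599 = 1

GCD = 1, x = 40, y = -51


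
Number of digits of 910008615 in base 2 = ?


910008615 in base 2 = 110110001111011010000100100111
Number of digits = 30

30 digits (base 2)


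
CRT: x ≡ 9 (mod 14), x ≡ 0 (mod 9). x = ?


M = 14*9 = 126
M1 = M/14 = 9, M2 = M/9 = 14
M1^(-1) mod 14 = 11, M2^(-1) mod 9 = 2
x = 9*9*11 + 0*14*2 = 891
891 mod 126 = 9
Check: 9 mod 14 = 9 ✓, 9 mod 9 = 0 ✓

x ≡ 9 (mod 126)


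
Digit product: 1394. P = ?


1 × 3 × 9 × 4 = 108


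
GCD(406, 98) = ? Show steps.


406 = 4 * 98 + 14
98 = 7 * 14 + 0
GCD = 14


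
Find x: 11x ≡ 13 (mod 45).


GCD(11, 45) = 1, unique solution
a^(-1) mod 45 = 41
x = 41 * 13 mod 45 = 38

x ≡ 38 (mod 45)


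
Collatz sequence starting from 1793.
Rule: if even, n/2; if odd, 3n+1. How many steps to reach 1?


1793 → 5380 → 2690 → 1345 → 4036 → 2018 → 1009 → 3028 → 1514 → 757 → 2272 → 1136 → 568 → 284 → 142 → 71 → 214 → 107 → 322 → 161 → 484 → 242 → 121 → 364 → 182 → 91 → 274 → 137 → 412 → 206 → 103 → 310 → 155 → 466 → 233 → 700 → 350 → 175 → 526 → 263 → 790 → 395 → 1186 → 593 → 1780 → 890 → 445 → 1336 → 668 → 334 → 167 → 502 → 251 → 754 → 377 → 1132 → 566 → 283 → 850 → 425 → 1276 → 638 → 319 → 958 → 479 → 1438 → 719 → 2158 → 1079 → 3238 → 1619 → 4858 → 2429 → 7288 → 3644 → 1822 → 911 → 2734 → 1367 → 4102 → 2051 → 6154 → 3077 → 9232 → 4616 → 2308 → 1154 → 577 → 1732 → 866 → 433 → 1300 → 650 → 325 → 976 → 488 → 244 → 122 → 61 → 184 → 92 → 46 → 23 → 70 → 35 → 106 → 53 → 160 → 80 → 40 → 20 → 10 → 5 → 16 → 8 → 4 → 2 → 1
Total steps = 117

117 steps


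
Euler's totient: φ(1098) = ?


1098 = 2 × 3^2 × 61
Prime factors: 2, 3, 61
φ(1098) = 1098 × (1-1/2) × (1-1/3) × (1-1/61)
= 1098 × 1/2 × 2/3 × 60/61 = 360

φ(1098) = 360


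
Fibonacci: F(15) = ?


Sequence: 1, 1, 2, 3, 5, 8, 13, 21, 34, 55, 89, 144, 233, 377, 610
F(15) = 610


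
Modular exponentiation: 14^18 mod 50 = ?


14^1 mod 50 = 14
14^2 mod 50 = 46
14^3 mod 50 = 44
14^4 mod 50 = 16
14^5 mod 50 = 24
14^6 mod 50 = 36
14^7 mod 50 = 4
14^8 mod 50 = 6
14^9 mod 50 = 34
14^10 mod 50 = 26
14^11 mod 50 = 14
14^12 mod 50 = 46
14^13 mod 50 = 44
14^14 mod 50 = 16
14^15 mod 50 = 24
14^16 mod 50 = 36
14^17 mod 50 = 4
14^18 mod 50 = 6


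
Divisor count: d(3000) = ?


3000 = 2^3 × 3^1 × 5^3
d(3000) = (3+1) × (1+1) × (3+1) = 32

32 divisors


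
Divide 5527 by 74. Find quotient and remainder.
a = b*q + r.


5527 = 74 * 74 + 51
Check: 5476 + 51 = 5527

q = 74, r = 51


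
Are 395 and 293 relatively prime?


Euclidean algorithm:
395 = 1 * 293 + 102
293 = 2 * 102 + 89
102 = 1 * 89 + 13
89 = 6 * 13 + 11
13 = 1 * 11 + 2
11 = 5 * 2 + 1
2 = 2 * 1 + 0
GCD(395, 293) = 1

Yes, coprime (GCD = 1)


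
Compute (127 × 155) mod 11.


127 × 155 = 19685
19685 mod 11 = 6


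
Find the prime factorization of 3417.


3417 / 3 = 1139
1139 / 17 = 67
67 / 67 = 1
3417 = 3 × 17 × 67


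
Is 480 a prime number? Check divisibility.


480 / 2 = 240 (exact division)
480 is NOT prime.

No, 480 is not prime


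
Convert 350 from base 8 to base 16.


350 (base 8) = 232 (decimal)
232 (decimal) = E8 (base 16)


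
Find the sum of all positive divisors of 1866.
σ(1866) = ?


Divisors of 1866: 1, 2, 3, 6, 311, 622, 933, 1866
Sum = 1 + 2 + 3 + 6 + 311 + 622 + 933 + 1866 = 3744

σ(1866) = 3744


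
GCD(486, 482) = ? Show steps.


486 = 1 * 482 + 4
482 = 120 * 4 + 2
4 = 2 * 2 + 0
GCD = 2


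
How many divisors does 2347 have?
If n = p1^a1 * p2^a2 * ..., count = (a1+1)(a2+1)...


2347 = 2347^1
d(2347) = (1+1) = 2

2 divisors


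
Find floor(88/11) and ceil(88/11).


88/11 = 8.0000
floor = 8
ceil = 8

floor = 8, ceil = 8


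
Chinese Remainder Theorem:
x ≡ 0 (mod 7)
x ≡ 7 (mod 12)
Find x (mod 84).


M = 7*12 = 84
M1 = M/7 = 12, M2 = M/12 = 7
M1^(-1) mod 7 = 3, M2^(-1) mod 12 = 7
x = 0*12*3 + 7*7*7 = 343
343 mod 84 = 7
Check: 7 mod 7 = 0 ✓, 7 mod 12 = 7 ✓

x ≡ 7 (mod 84)


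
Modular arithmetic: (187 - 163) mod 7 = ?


187 - 163 = 24
24 mod 7 = 3


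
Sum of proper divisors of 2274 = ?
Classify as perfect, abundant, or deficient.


Proper divisors: 1, 2, 3, 6, 379, 758, 1137
Sum = 1 + 2 + 3 + 6 + 379 + 758 + 1137 = 2286
2286 > 2274 → abundant

s(2274) = 2286 (abundant)


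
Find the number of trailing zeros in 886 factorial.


floor(886/5) = 177
floor(886/25) = 35
floor(886/125) = 7
floor(886/625) = 1
Total = 220

220 trailing zeros


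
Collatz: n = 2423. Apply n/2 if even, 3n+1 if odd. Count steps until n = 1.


2423 → 7270 → 3635 → 10906 → 5453 → 16360 → 8180 → 4090 → 2045 → 6136 → 3068 → 1534 → 767 → 2302 → 1151 → 3454 → 1727 → 5182 → 2591 → 7774 → 3887 → 11662 → 5831 → 17494 → 8747 → 26242 → 13121 → 39364 → 19682 → 9841 → 29524 → 14762 → 7381 → 22144 → 11072 → 5536 → 2768 → 1384 → 692 → 346 → 173 → 520 → 260 → 130 → 65 → 196 → 98 → 49 → 148 → 74 → 37 → 112 → 56 → 28 → 14 → 7 → 22 → 11 → 34 → 17 → 52 → 26 → 13 → 40 → 20 → 10 → 5 → 16 → 8 → 4 → 2 → 1
Total steps = 71

71 steps


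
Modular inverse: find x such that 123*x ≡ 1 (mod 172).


Use the extended Euclidean algorithm on (172, 123); each row r = 172*s + 123*t:
r=172, s=1, t=0
r=123, s=0, t=1
q=1: r=49, s=1, t=-1   [172*(1) + 123*(-1) = 49]
q=2: r=25, s=-2, t=3   [172*(-2) + 123*(3) = 25]
q=1: r=24, s=3, t=-4   [172*(3) + 123*(-4) = 24]
q=1: r=1, s=-5, t=7   [172*(-5) + 123*(7) = 1]
q=24: r=0, s=123, t=-172   [172*(123) + 123*(-172) = 0]
GCD = 1 with t = 7, so 123*(7) ≡ 1 (mod 172)
Inverse = 7 mod 172 = 7
Check: 123 * 7 = 861 ≡ 1 (mod 172)

123^(-1) ≡ 7 (mod 172)


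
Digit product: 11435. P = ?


1 × 1 × 4 × 3 × 5 = 60


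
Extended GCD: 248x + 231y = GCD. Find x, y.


Tabular extended Euclidean (each row: r = 248*s + 231*t):
r=248, s=1, t=0
r=231, s=0, t=1
q=1: r=17, s=1, t=-1   [248*(1) + 231*(-1) = 17]
q=13: r=10, s=-13, t=14   [248*(-13) + 231*(14) = 10]
q=1: r=7, s=14, t=-15   [248*(14) + 231*(-15) = 7]
q=1: r=3, s=-27, t=29   [248*(-27) + 231*(29) = 3]
q=2: r=1, s=68, t=-73   [248*(68) + 231*(-73) = 1]
q=3: r=0, s=-231, t=248   [248*(-231) + 231*(248) = 0]
GCD = 1; from the row with r=1: x=68, y=-73
Check: 248*(68) + 231*(-73) = 16864 - 16863 = 1

GCD = 1, x = 68, y = -73


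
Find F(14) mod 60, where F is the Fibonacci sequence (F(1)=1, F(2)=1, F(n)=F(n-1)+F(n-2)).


F(k) mod 60 for k=1..14:
1, 1, 2, 3, 5, 8, 13, 21, 34, 55, 29, 24, 53, 17
F(14) mod 60 = 17


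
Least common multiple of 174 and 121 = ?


GCD(174, 121) = 1
LCM = 174*121/1 = 21054/1 = 21054

LCM = 21054


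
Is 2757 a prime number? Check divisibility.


2757 / 3 = 919 (exact division)
2757 is NOT prime.

No, 2757 is not prime


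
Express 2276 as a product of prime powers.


2276 / 2 = 1138
1138 / 2 = 569
569 / 569 = 1
2276 = 2^2 × 569


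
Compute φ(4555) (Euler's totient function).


4555 = 5 × 911
Prime factors: 5, 911
φ(4555) = 4555 × (1-1/5) × (1-1/911)
= 4555 × 4/5 × 910/911 = 3640

φ(4555) = 3640


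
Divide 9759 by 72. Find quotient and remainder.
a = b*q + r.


9759 = 72 * 135 + 39
Check: 9720 + 39 = 9759

q = 135, r = 39


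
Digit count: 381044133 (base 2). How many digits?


381044133 in base 2 = 10110101101100100010110100101
Number of digits = 29

29 digits (base 2)


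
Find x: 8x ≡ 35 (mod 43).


GCD(8, 43) = 1, unique solution
a^(-1) mod 43 = 27
x = 27 * 35 mod 43 = 42

x ≡ 42 (mod 43)


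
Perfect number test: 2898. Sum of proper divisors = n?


Proper divisors of 2898: 1, 2, 3, 6, 7, 9, 14, 18, 21, 23, 42, 46, 63, 69, 126, 138, 161, 207, 322, 414, 483, 966, 1449
Sum = 1 + 2 + 3 + 6 + 7 + 9 + 14 + 18 + 21 + 23 + 42 + 46 + 63 + 69 + 126 + 138 + 161 + 207 + 322 + 414 + 483 + 966 + 1449 = 4590

No, 2898 is not perfect (4590 ≠ 2898)


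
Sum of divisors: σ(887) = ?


Divisors of 887: 1, 887
Sum = 1 + 887 = 888

σ(887) = 888


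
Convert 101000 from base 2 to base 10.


101000 (base 2) = 40 (decimal)
40 (decimal) = 40 (base 10)


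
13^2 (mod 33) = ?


13^1 mod 33 = 13
13^2 mod 33 = 4


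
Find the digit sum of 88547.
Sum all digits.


8 + 8 + 5 + 4 + 7 = 32


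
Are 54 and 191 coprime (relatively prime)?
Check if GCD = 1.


Euclidean algorithm:
191 = 3 * 54 + 29
54 = 1 * 29 + 25
29 = 1 * 25 + 4
25 = 6 * 4 + 1
4 = 4 * 1 + 0
GCD(54, 191) = 1

Yes, coprime (GCD = 1)


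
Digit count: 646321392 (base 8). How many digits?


646321392 in base 8 = 4641412360
Number of digits = 10

10 digits (base 8)


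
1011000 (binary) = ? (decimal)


1011000 (base 2) = 88 (decimal)
88 (decimal) = 88 (base 10)


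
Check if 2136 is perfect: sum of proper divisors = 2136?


Proper divisors of 2136: 1, 2, 3, 4, 6, 8, 12, 24, 89, 178, 267, 356, 534, 712, 1068
Sum = 1 + 2 + 3 + 4 + 6 + 8 + 12 + 24 + 89 + 178 + 267 + 356 + 534 + 712 + 1068 = 3264

No, 2136 is not perfect (3264 ≠ 2136)


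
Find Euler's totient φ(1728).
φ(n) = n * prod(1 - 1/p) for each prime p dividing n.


1728 = 2^6 × 3^3
Prime factors: 2, 3
φ(1728) = 1728 × (1-1/2) × (1-1/3)
= 1728 × 1/2 × 2/3 = 576

φ(1728) = 576


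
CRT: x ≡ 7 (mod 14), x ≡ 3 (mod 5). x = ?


M = 14*5 = 70
M1 = M/14 = 5, M2 = M/5 = 14
M1^(-1) mod 14 = 3, M2^(-1) mod 5 = 4
x = 7*5*3 + 3*14*4 = 273
273 mod 70 = 63
Check: 63 mod 14 = 7 ✓, 63 mod 5 = 3 ✓

x ≡ 63 (mod 70)


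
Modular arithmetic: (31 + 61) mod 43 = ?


31 + 61 = 92
92 mod 43 = 6


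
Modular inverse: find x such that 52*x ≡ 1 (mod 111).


Use the extended Euclidean algorithm on (111, 52); each row r = 111*s + 52*t:
r=111, s=1, t=0
r=52, s=0, t=1
q=2: r=7, s=1, t=-2   [111*(1) + 52*(-2) = 7]
q=7: r=3, s=-7, t=15   [111*(-7) + 52*(15) = 3]
q=2: r=1, s=15, t=-32   [111*(15) + 52*(-32) = 1]
q=3: r=0, s=-52, t=111   [111*(-52) + 52*(111) = 0]
GCD = 1 with t = -32, so 52*(-32) ≡ 1 (mod 111)
Inverse = -32 mod 111 = 79
Check: 52 * 79 = 4108 ≡ 1 (mod 111)

52^(-1) ≡ 79 (mod 111)


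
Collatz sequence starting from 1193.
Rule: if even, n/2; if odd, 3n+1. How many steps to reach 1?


1193 → 3580 → 1790 → 895 → 2686 → 1343 → 4030 → 2015 → 6046 → 3023 → 9070 → 4535 → 13606 → 6803 → 20410 → 10205 → 30616 → 15308 → 7654 → 3827 → 11482 → 5741 → 17224 → 8612 → 4306 → 2153 → 6460 → 3230 → 1615 → 4846 → 2423 → 7270 → 3635 → 10906 → 5453 → 16360 → 8180 → 4090 → 2045 → 6136 → 3068 → 1534 → 767 → 2302 → 1151 → 3454 → 1727 → 5182 → 2591 → 7774 → 3887 → 11662 → 5831 → 17494 → 8747 → 26242 → 13121 → 39364 → 19682 → 9841 → 29524 → 14762 → 7381 → 22144 → 11072 → 5536 → 2768 → 1384 → 692 → 346 → 173 → 520 → 260 → 130 → 65 → 196 → 98 → 49 → 148 → 74 → 37 → 112 → 56 → 28 → 14 → 7 → 22 → 11 → 34 → 17 → 52 → 26 → 13 → 40 → 20 → 10 → 5 → 16 → 8 → 4 → 2 → 1
Total steps = 101

101 steps


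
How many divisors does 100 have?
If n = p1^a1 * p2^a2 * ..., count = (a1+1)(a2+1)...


100 = 2^2 × 5^2
d(100) = (2+1) × (2+1) = 9

9 divisors


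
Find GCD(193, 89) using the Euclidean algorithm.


193 = 2 * 89 + 15
89 = 5 * 15 + 14
15 = 1 * 14 + 1
14 = 14 * 1 + 0
GCD = 1


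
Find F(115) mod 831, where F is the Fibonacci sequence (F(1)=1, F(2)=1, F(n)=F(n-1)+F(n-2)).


F(k) mod 831 for k=1..115:
1, 1, 2, 3, 5, 8, 13, 21, 34, 55, 89, 144, 233, 377, 610, 156, 766, 91, 26, 117, 143, 260, 403, 663, 235, 67, 302, 369, 671, 209, 49, 258, 307, 565, 41, 606, 647, 422, 238, 660, 67, 727, 794, 690, 653, 512, 334, 15, 349, 364, 713, 246, 128, 374, 502, 45, 547, 592, 308, 69, 377, 446, 823, 438, 430, 37, 467, 504, 140, 644, 784, 597, 550, 316, 35, 351, 386, 737, 292, 198, 490, 688, 347, 204, 551, 755, 475, 399, 43, 442, 485, 96, 581, 677, 427, 273, 700, 142, 11, 153, 164, 317, 481, 798, 448, 415, 32, 447, 479, 95, 574, 669, 412, 250, 662
F(115) mod 831 = 662


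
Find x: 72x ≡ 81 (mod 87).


GCD(72, 87) = 3 divides 81
Divide: 24x ≡ 27 (mod 29)
x ≡ 12 (mod 29)


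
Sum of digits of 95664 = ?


9 + 5 + 6 + 6 + 4 = 30


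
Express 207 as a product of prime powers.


207 / 3 = 69
69 / 3 = 23
23 / 23 = 1
207 = 3^2 × 23


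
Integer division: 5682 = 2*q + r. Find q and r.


5682 = 2 * 2841 + 0
Check: 5682 + 0 = 5682

q = 2841, r = 0


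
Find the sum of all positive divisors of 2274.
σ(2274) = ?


Divisors of 2274: 1, 2, 3, 6, 379, 758, 1137, 2274
Sum = 1 + 2 + 3 + 6 + 379 + 758 + 1137 + 2274 = 4560

σ(2274) = 4560


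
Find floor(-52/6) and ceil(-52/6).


-52/6 = -8.6667
floor = -9
ceil = -8

floor = -9, ceil = -8


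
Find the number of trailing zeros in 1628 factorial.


floor(1628/5) = 325
floor(1628/25) = 65
floor(1628/125) = 13
floor(1628/625) = 2
Total = 405

405 trailing zeros


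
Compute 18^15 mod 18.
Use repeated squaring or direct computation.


18^1 mod 18 = 0
18^2 mod 18 = 0
18^3 mod 18 = 0
18^4 mod 18 = 0
18^5 mod 18 = 0
18^6 mod 18 = 0
18^7 mod 18 = 0
18^8 mod 18 = 0
18^9 mod 18 = 0
18^10 mod 18 = 0
18^11 mod 18 = 0
18^12 mod 18 = 0
18^13 mod 18 = 0
18^14 mod 18 = 0
18^15 mod 18 = 0


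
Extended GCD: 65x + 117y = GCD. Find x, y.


Tabular extended Euclidean (each row: r = 65*s + 117*t):
r=65, s=1, t=0
r=117, s=0, t=1
q=0: r=65, s=1, t=0   [65*(1) + 117*(0) = 65]
q=1: r=52, s=-1, t=1   [65*(-1) + 117*(1) = 52]
q=1: r=13, s=2, t=-1   [65*(2) + 117*(-1) = 13]
q=4: r=0, s=-9, t=5   [65*(-9) + 117*(5) = 0]
GCD = 13; from the row with r=13: x=2, y=-1
Check: 65*(2) + 117*(-1) = 130 - 117 = 13

GCD = 13, x = 2, y = -1


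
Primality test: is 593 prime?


Check divisors up to sqrt(593) = 24.3516
No divisors found.
593 is prime.

Yes, 593 is prime


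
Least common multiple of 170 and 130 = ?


GCD(170, 130) = 10
LCM = 170*130/10 = 22100/10 = 2210

LCM = 2210


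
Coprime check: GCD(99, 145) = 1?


Euclidean algorithm:
145 = 1 * 99 + 46
99 = 2 * 46 + 7
46 = 6 * 7 + 4
7 = 1 * 4 + 3
4 = 1 * 3 + 1
3 = 3 * 1 + 0
GCD(99, 145) = 1

Yes, coprime (GCD = 1)


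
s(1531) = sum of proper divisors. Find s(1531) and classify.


Proper divisors: 1
Sum = 1 = 1
1 < 1531 → deficient

s(1531) = 1 (deficient)


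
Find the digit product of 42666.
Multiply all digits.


4 × 2 × 6 × 6 × 6 = 1728


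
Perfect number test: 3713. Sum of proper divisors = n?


Proper divisors of 3713: 1, 47, 79
Sum = 1 + 47 + 79 = 127

No, 3713 is not perfect (127 ≠ 3713)


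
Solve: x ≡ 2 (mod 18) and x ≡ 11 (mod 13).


M = 18*13 = 234
M1 = M/18 = 13, M2 = M/13 = 18
M1^(-1) mod 18 = 7, M2^(-1) mod 13 = 8
x = 2*13*7 + 11*18*8 = 1766
1766 mod 234 = 128
Check: 128 mod 18 = 2 ✓, 128 mod 13 = 11 ✓

x ≡ 128 (mod 234)


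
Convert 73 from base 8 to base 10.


73 (base 8) = 59 (decimal)
59 (decimal) = 59 (base 10)


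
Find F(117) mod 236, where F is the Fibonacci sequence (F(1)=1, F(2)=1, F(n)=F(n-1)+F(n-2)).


F(k) mod 236 for k=1..117:
1, 1, 2, 3, 5, 8, 13, 21, 34, 55, 89, 144, 233, 141, 138, 43, 181, 224, 169, 157, 90, 11, 101, 112, 213, 89, 66, 155, 221, 140, 125, 29, 154, 183, 101, 48, 149, 197, 110, 71, 181, 16, 197, 213, 174, 151, 89, 4, 93, 97, 190, 51, 5, 56, 61, 117, 178, 59, 1, 60, 61, 121, 182, 67, 13, 80, 93, 173, 30, 203, 233, 200, 197, 161, 122, 47, 169, 216, 149, 129, 42, 171, 213, 148, 125, 37, 162, 199, 125, 88, 213, 65, 42, 107, 149, 20, 169, 189, 122, 75, 197, 36, 233, 33, 30, 63, 93, 156, 13, 169, 182, 115, 61, 176, 1, 177, 178
F(117) mod 236 = 178


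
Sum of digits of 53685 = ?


5 + 3 + 6 + 8 + 5 = 27


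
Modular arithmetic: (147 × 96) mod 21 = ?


147 × 96 = 14112
14112 mod 21 = 0


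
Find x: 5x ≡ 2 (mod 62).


GCD(5, 62) = 1, unique solution
a^(-1) mod 62 = 25
x = 25 * 2 mod 62 = 50

x ≡ 50 (mod 62)


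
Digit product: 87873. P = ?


8 × 7 × 8 × 7 × 3 = 9408


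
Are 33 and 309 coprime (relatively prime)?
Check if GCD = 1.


Euclidean algorithm:
309 = 9 * 33 + 12
33 = 2 * 12 + 9
12 = 1 * 9 + 3
9 = 3 * 3 + 0
GCD(33, 309) = 3

No, not coprime (GCD = 3)


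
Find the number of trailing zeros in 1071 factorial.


floor(1071/5) = 214
floor(1071/25) = 42
floor(1071/125) = 8
floor(1071/625) = 1
Total = 265

265 trailing zeros


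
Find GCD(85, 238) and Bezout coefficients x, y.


Tabular extended Euclidean (each row: r = 85*s + 238*t):
r=85, s=1, t=0
r=238, s=0, t=1
q=0: r=85, s=1, t=0   [85*(1) + 238*(0) = 85]
q=2: r=68, s=-2, t=1   [85*(-2) + 238*(1) = 68]
q=1: r=17, s=3, t=-1   [85*(3) + 238*(-1) = 17]
q=4: r=0, s=-14, t=5   [85*(-14) + 238*(5) = 0]
GCD = 17; from the row with r=17: x=3, y=-1
Check: 85*(3) + 238*(-1) = 255 - 238 = 17

GCD = 17, x = 3, y = -1


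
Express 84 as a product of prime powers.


84 / 2 = 42
42 / 2 = 21
21 / 3 = 7
7 / 7 = 1
84 = 2^2 × 3 × 7


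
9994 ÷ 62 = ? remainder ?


9994 = 62 * 161 + 12
Check: 9982 + 12 = 9994

q = 161, r = 12


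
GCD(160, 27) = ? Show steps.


160 = 5 * 27 + 25
27 = 1 * 25 + 2
25 = 12 * 2 + 1
2 = 2 * 1 + 0
GCD = 1


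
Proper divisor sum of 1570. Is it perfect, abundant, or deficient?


Proper divisors: 1, 2, 5, 10, 157, 314, 785
Sum = 1 + 2 + 5 + 10 + 157 + 314 + 785 = 1274
1274 < 1570 → deficient

s(1570) = 1274 (deficient)


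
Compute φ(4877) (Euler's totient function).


4877 = 4877
Prime factors: 4877
φ(4877) = 4877 × (1-1/4877)
= 4877 × 4876/4877 = 4876

φ(4877) = 4876


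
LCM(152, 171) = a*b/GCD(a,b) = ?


GCD(152, 171) = 19
LCM = 152*171/19 = 25992/19 = 1368

LCM = 1368


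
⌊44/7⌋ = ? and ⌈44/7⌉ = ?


44/7 = 6.2857
floor = 6
ceil = 7

floor = 6, ceil = 7


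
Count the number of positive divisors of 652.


652 = 2^2 × 163^1
d(652) = (2+1) × (1+1) = 6

6 divisors


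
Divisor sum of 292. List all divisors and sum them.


Divisors of 292: 1, 2, 4, 73, 146, 292
Sum = 1 + 2 + 4 + 73 + 146 + 292 = 518

σ(292) = 518


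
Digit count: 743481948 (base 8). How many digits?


743481948 in base 8 = 5424121134
Number of digits = 10

10 digits (base 8)


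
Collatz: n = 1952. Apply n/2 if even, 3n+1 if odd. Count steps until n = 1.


1952 → 976 → 488 → 244 → 122 → 61 → 184 → 92 → 46 → 23 → 70 → 35 → 106 → 53 → 160 → 80 → 40 → 20 → 10 → 5 → 16 → 8 → 4 → 2 → 1
Total steps = 24

24 steps


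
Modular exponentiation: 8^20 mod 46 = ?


8^1 mod 46 = 8
8^2 mod 46 = 18
8^3 mod 46 = 6
8^4 mod 46 = 2
8^5 mod 46 = 16
8^6 mod 46 = 36
8^7 mod 46 = 12
8^8 mod 46 = 4
8^9 mod 46 = 32
8^10 mod 46 = 26
8^11 mod 46 = 24
8^12 mod 46 = 8
8^13 mod 46 = 18
8^14 mod 46 = 6
8^15 mod 46 = 2
8^16 mod 46 = 16
8^17 mod 46 = 36
8^18 mod 46 = 12
8^19 mod 46 = 4
8^20 mod 46 = 32


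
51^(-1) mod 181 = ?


Use the extended Euclidean algorithm on (181, 51); each row r = 181*s + 51*t:
r=181, s=1, t=0
r=51, s=0, t=1
q=3: r=28, s=1, t=-3   [181*(1) + 51*(-3) = 28]
q=1: r=23, s=-1, t=4   [181*(-1) + 51*(4) = 23]
q=1: r=5, s=2, t=-7   [181*(2) + 51*(-7) = 5]
q=4: r=3, s=-9, t=32   [181*(-9) + 51*(32) = 3]
q=1: r=2, s=11, t=-39   [181*(11) + 51*(-39) = 2]
q=1: r=1, s=-20, t=71   [181*(-20) + 51*(71) = 1]
q=2: r=0, s=51, t=-181   [181*(51) + 51*(-181) = 0]
GCD = 1 with t = 71, so 51*(71) ≡ 1 (mod 181)
Inverse = 71 mod 181 = 71
Check: 51 * 71 = 3621 ≡ 1 (mod 181)

51^(-1) ≡ 71 (mod 181)


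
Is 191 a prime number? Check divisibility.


Check divisors up to sqrt(191) = 13.8203
No divisors found.
191 is prime.

Yes, 191 is prime


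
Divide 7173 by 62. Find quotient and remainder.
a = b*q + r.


7173 = 62 * 115 + 43
Check: 7130 + 43 = 7173

q = 115, r = 43


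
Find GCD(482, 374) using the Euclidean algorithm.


482 = 1 * 374 + 108
374 = 3 * 108 + 50
108 = 2 * 50 + 8
50 = 6 * 8 + 2
8 = 4 * 2 + 0
GCD = 2


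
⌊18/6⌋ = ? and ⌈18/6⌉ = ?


18/6 = 3.0000
floor = 3
ceil = 3

floor = 3, ceil = 3


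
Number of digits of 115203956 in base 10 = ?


115203956 has 9 digits in base 10
floor(log10(115203956)) + 1 = floor(8.0615) + 1 = 9

9 digits (base 10)


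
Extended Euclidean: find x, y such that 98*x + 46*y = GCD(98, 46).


Tabular extended Euclidean (each row: r = 98*s + 46*t):
r=98, s=1, t=0
r=46, s=0, t=1
q=2: r=6, s=1, t=-2   [98*(1) + 46*(-2) = 6]
q=7: r=4, s=-7, t=15   [98*(-7) + 46*(15) = 4]
q=1: r=2, s=8, t=-17   [98*(8) + 46*(-17) = 2]
q=2: r=0, s=-23, t=49   [98*(-23) + 46*(49) = 0]
GCD = 2; from the row with r=2: x=8, y=-17
Check: 98*(8) + 46*(-17) = 784 - 782 = 2

GCD = 2, x = 8, y = -17


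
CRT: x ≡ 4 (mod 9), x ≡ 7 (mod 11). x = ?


M = 9*11 = 99
M1 = M/9 = 11, M2 = M/11 = 9
M1^(-1) mod 9 = 5, M2^(-1) mod 11 = 5
x = 4*11*5 + 7*9*5 = 535
535 mod 99 = 40
Check: 40 mod 9 = 4 ✓, 40 mod 11 = 7 ✓

x ≡ 40 (mod 99)


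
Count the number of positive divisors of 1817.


1817 = 23^1 × 79^1
d(1817) = (1+1) × (1+1) = 4

4 divisors


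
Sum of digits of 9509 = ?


9 + 5 + 0 + 9 = 23


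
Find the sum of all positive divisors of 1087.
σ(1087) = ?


Divisors of 1087: 1, 1087
Sum = 1 + 1087 = 1088

σ(1087) = 1088


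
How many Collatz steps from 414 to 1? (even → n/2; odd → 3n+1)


414 → 207 → 622 → 311 → 934 → 467 → 1402 → 701 → 2104 → 1052 → 526 → 263 → 790 → 395 → 1186 → 593 → 1780 → 890 → 445 → 1336 → 668 → 334 → 167 → 502 → 251 → 754 → 377 → 1132 → 566 → 283 → 850 → 425 → 1276 → 638 → 319 → 958 → 479 → 1438 → 719 → 2158 → 1079 → 3238 → 1619 → 4858 → 2429 → 7288 → 3644 → 1822 → 911 → 2734 → 1367 → 4102 → 2051 → 6154 → 3077 → 9232 → 4616 → 2308 → 1154 → 577 → 1732 → 866 → 433 → 1300 → 650 → 325 → 976 → 488 → 244 → 122 → 61 → 184 → 92 → 46 → 23 → 70 → 35 → 106 → 53 → 160 → 80 → 40 → 20 → 10 → 5 → 16 → 8 → 4 → 2 → 1
Total steps = 89

89 steps


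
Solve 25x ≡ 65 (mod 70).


GCD(25, 70) = 5 divides 65
Divide: 5x ≡ 13 (mod 14)
x ≡ 11 (mod 14)


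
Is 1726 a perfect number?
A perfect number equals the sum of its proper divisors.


Proper divisors of 1726: 1, 2, 863
Sum = 1 + 2 + 863 = 866

No, 1726 is not perfect (866 ≠ 1726)


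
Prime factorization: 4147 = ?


4147 / 11 = 377
377 / 13 = 29
29 / 29 = 1
4147 = 11 × 13 × 29


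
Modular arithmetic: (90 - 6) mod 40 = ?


90 - 6 = 84
84 mod 40 = 4


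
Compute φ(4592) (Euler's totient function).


4592 = 2^4 × 7 × 41
Prime factors: 2, 7, 41
φ(4592) = 4592 × (1-1/2) × (1-1/7) × (1-1/41)
= 4592 × 1/2 × 6/7 × 40/41 = 1920

φ(4592) = 1920


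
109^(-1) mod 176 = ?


Use the extended Euclidean algorithm on (176, 109); each row r = 176*s + 109*t:
r=176, s=1, t=0
r=109, s=0, t=1
q=1: r=67, s=1, t=-1   [176*(1) + 109*(-1) = 67]
q=1: r=42, s=-1, t=2   [176*(-1) + 109*(2) = 42]
q=1: r=25, s=2, t=-3   [176*(2) + 109*(-3) = 25]
q=1: r=17, s=-3, t=5   [176*(-3) + 109*(5) = 17]
q=1: r=8, s=5, t=-8   [176*(5) + 109*(-8) = 8]
q=2: r=1, s=-13, t=21   [176*(-13) + 109*(21) = 1]
q=8: r=0, s=109, t=-176   [176*(109) + 109*(-176) = 0]
GCD = 1 with t = 21, so 109*(21) ≡ 1 (mod 176)
Inverse = 21 mod 176 = 21
Check: 109 * 21 = 2289 ≡ 1 (mod 176)

109^(-1) ≡ 21 (mod 176)


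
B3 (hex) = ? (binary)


B3 (base 16) = 179 (decimal)
179 (decimal) = 10110011 (base 2)


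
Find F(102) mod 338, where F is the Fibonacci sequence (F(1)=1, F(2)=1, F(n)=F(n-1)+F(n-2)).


F(k) mod 338 for k=1..102:
1, 1, 2, 3, 5, 8, 13, 21, 34, 55, 89, 144, 233, 39, 272, 311, 245, 218, 125, 5, 130, 135, 265, 62, 327, 51, 40, 91, 131, 222, 15, 237, 252, 151, 65, 216, 281, 159, 102, 261, 25, 286, 311, 259, 232, 153, 47, 200, 247, 109, 18, 127, 145, 272, 79, 13, 92, 105, 197, 302, 161, 125, 286, 73, 21, 94, 115, 209, 324, 195, 181, 38, 219, 257, 138, 57, 195, 252, 109, 23, 132, 155, 287, 104, 53, 157, 210, 29, 239, 268, 169, 99, 268, 29, 297, 326, 285, 273, 220, 155, 37, 192
F(102) mod 338 = 192


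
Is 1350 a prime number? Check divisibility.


1350 / 2 = 675 (exact division)
1350 is NOT prime.

No, 1350 is not prime


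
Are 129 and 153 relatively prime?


Euclidean algorithm:
153 = 1 * 129 + 24
129 = 5 * 24 + 9
24 = 2 * 9 + 6
9 = 1 * 6 + 3
6 = 2 * 3 + 0
GCD(129, 153) = 3

No, not coprime (GCD = 3)


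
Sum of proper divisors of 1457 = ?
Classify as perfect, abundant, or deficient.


Proper divisors: 1, 31, 47
Sum = 1 + 31 + 47 = 79
79 < 1457 → deficient

s(1457) = 79 (deficient)


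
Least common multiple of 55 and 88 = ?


GCD(55, 88) = 11
LCM = 55*88/11 = 4840/11 = 440

LCM = 440


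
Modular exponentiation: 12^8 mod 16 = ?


12^1 mod 16 = 12
12^2 mod 16 = 0
12^3 mod 16 = 0
12^4 mod 16 = 0
12^5 mod 16 = 0
12^6 mod 16 = 0
12^7 mod 16 = 0
12^8 mod 16 = 0


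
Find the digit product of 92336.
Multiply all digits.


9 × 2 × 3 × 3 × 6 = 972


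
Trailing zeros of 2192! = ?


floor(2192/5) = 438
floor(2192/25) = 87
floor(2192/125) = 17
floor(2192/625) = 3
Total = 545

545 trailing zeros


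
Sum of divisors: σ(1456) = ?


Divisors of 1456: 1, 2, 4, 7, 8, 13, 14, 16, 26, 28, 52, 56, 91, 104, 112, 182, 208, 364, 728, 1456
Sum = 1 + 2 + 4 + 7 + 8 + 13 + 14 + 16 + 26 + 28 + 52 + 56 + 91 + 104 + 112 + 182 + 208 + 364 + 728 + 1456 = 3472

σ(1456) = 3472


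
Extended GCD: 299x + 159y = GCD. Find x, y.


Tabular extended Euclidean (each row: r = 299*s + 159*t):
r=299, s=1, t=0
r=159, s=0, t=1
q=1: r=140, s=1, t=-1   [299*(1) + 159*(-1) = 140]
q=1: r=19, s=-1, t=2   [299*(-1) + 159*(2) = 19]
q=7: r=7, s=8, t=-15   [299*(8) + 159*(-15) = 7]
q=2: r=5, s=-17, t=32   [299*(-17) + 159*(32) = 5]
q=1: r=2, s=25, t=-47   [299*(25) + 159*(-47) = 2]
q=2: r=1, s=-67, t=126   [299*(-67) + 159*(126) = 1]
q=2: r=0, s=159, t=-299   [299*(159) + 159*(-299) = 0]
GCD = 1; from the row with r=1: x=-67, y=126
Check: 299*(-67) + 159*(126) = -20033 + 20034 = 1

GCD = 1, x = -67, y = 126


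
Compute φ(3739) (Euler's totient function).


3739 = 3739
Prime factors: 3739
φ(3739) = 3739 × (1-1/3739)
= 3739 × 3738/3739 = 3738

φ(3739) = 3738


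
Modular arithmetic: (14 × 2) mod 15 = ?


14 × 2 = 28
28 mod 15 = 13


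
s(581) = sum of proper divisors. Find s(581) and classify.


Proper divisors: 1, 7, 83
Sum = 1 + 7 + 83 = 91
91 < 581 → deficient

s(581) = 91 (deficient)


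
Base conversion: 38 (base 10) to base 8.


38 (base 10) = 38 (decimal)
38 (decimal) = 46 (base 8)


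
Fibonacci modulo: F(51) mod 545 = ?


F(k) mod 545 for k=1..51:
1, 1, 2, 3, 5, 8, 13, 21, 34, 55, 89, 144, 233, 377, 65, 442, 507, 404, 366, 225, 46, 271, 317, 43, 360, 403, 218, 76, 294, 370, 119, 489, 63, 7, 70, 77, 147, 224, 371, 50, 421, 471, 347, 273, 75, 348, 423, 226, 104, 330, 434
F(51) mod 545 = 434


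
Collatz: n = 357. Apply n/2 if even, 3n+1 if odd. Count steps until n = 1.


357 → 1072 → 536 → 268 → 134 → 67 → 202 → 101 → 304 → 152 → 76 → 38 → 19 → 58 → 29 → 88 → 44 → 22 → 11 → 34 → 17 → 52 → 26 → 13 → 40 → 20 → 10 → 5 → 16 → 8 → 4 → 2 → 1
Total steps = 32

32 steps


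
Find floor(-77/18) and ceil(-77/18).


-77/18 = -4.2778
floor = -5
ceil = -4

floor = -5, ceil = -4


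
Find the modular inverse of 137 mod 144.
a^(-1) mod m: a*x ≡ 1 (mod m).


Use the extended Euclidean algorithm on (144, 137); each row r = 144*s + 137*t:
r=144, s=1, t=0
r=137, s=0, t=1
q=1: r=7, s=1, t=-1   [144*(1) + 137*(-1) = 7]
q=19: r=4, s=-19, t=20   [144*(-19) + 137*(20) = 4]
q=1: r=3, s=20, t=-21   [144*(20) + 137*(-21) = 3]
q=1: r=1, s=-39, t=41   [144*(-39) + 137*(41) = 1]
q=3: r=0, s=137, t=-144   [144*(137) + 137*(-144) = 0]
GCD = 1 with t = 41, so 137*(41) ≡ 1 (mod 144)
Inverse = 41 mod 144 = 41
Check: 137 * 41 = 5617 ≡ 1 (mod 144)

137^(-1) ≡ 41 (mod 144)


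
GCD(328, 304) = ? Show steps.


328 = 1 * 304 + 24
304 = 12 * 24 + 16
24 = 1 * 16 + 8
16 = 2 * 8 + 0
GCD = 8


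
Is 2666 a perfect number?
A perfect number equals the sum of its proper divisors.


Proper divisors of 2666: 1, 2, 31, 43, 62, 86, 1333
Sum = 1 + 2 + 31 + 43 + 62 + 86 + 1333 = 1558

No, 2666 is not perfect (1558 ≠ 2666)


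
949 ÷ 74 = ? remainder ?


949 = 74 * 12 + 61
Check: 888 + 61 = 949

q = 12, r = 61


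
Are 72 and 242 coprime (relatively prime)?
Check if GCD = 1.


Euclidean algorithm:
242 = 3 * 72 + 26
72 = 2 * 26 + 20
26 = 1 * 20 + 6
20 = 3 * 6 + 2
6 = 3 * 2 + 0
GCD(72, 242) = 2

No, not coprime (GCD = 2)


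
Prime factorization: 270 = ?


270 / 2 = 135
135 / 3 = 45
45 / 3 = 15
15 / 3 = 5
5 / 5 = 1
270 = 2 × 3^3 × 5


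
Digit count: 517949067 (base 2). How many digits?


517949067 in base 2 = 11110110111110100011010001011
Number of digits = 29

29 digits (base 2)


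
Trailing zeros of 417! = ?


floor(417/5) = 83
floor(417/25) = 16
floor(417/125) = 3
Total = 102

102 trailing zeros


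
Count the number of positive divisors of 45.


45 = 3^2 × 5^1
d(45) = (2+1) × (1+1) = 6

6 divisors


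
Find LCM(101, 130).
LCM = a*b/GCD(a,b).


GCD(101, 130) = 1
LCM = 101*130/1 = 13130/1 = 13130

LCM = 13130


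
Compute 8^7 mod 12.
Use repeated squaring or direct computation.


8^1 mod 12 = 8
8^2 mod 12 = 4
8^3 mod 12 = 8
8^4 mod 12 = 4
8^5 mod 12 = 8
8^6 mod 12 = 4
8^7 mod 12 = 8


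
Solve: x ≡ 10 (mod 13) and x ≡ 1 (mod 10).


M = 13*10 = 130
M1 = M/13 = 10, M2 = M/10 = 13
M1^(-1) mod 13 = 4, M2^(-1) mod 10 = 7
x = 10*10*4 + 1*13*7 = 491
491 mod 130 = 101
Check: 101 mod 13 = 10 ✓, 101 mod 10 = 1 ✓

x ≡ 101 (mod 130)


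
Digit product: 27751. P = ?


2 × 7 × 7 × 5 × 1 = 490


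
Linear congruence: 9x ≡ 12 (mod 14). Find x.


GCD(9, 14) = 1, unique solution
a^(-1) mod 14 = 11
x = 11 * 12 mod 14 = 6

x ≡ 6 (mod 14)


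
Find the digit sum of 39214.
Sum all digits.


3 + 9 + 2 + 1 + 4 = 19


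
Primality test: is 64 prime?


64 / 2 = 32 (exact division)
64 is NOT prime.

No, 64 is not prime


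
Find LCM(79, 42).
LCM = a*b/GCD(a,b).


GCD(79, 42) = 1
LCM = 79*42/1 = 3318/1 = 3318

LCM = 3318


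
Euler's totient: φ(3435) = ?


3435 = 3 × 5 × 229
Prime factors: 3, 5, 229
φ(3435) = 3435 × (1-1/3) × (1-1/5) × (1-1/229)
= 3435 × 2/3 × 4/5 × 228/229 = 1824

φ(3435) = 1824


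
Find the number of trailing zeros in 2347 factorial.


floor(2347/5) = 469
floor(2347/25) = 93
floor(2347/125) = 18
floor(2347/625) = 3
Total = 583

583 trailing zeros


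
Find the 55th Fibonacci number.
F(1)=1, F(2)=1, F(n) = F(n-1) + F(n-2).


Sequence: 1, 1, 2, 3, 5, 8, 13, 21, 34, 55, 89, 144, 233, 377, 610, 987, 1597, 2584, 4181, 6765, 10946, 17711, 28657, 46368, 75025, 121393, 196418, 317811, 514229, 832040, 1346269, 2178309, 3524578, 5702887, 9227465, 14930352, 24157817, 39088169, 63245986, 102334155, 165580141, 267914296, 433494437, 701408733, 1134903170, 1836311903, 2971215073, 4807526976, 7778742049, 12586269025, 20365011074, 32951280099, 53316291173, 86267571272, 139583862445
F(55) = 139583862445


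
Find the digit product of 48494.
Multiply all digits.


4 × 8 × 4 × 9 × 4 = 4608


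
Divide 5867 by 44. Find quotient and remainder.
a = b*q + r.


5867 = 44 * 133 + 15
Check: 5852 + 15 = 5867

q = 133, r = 15


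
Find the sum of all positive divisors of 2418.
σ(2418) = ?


Divisors of 2418: 1, 2, 3, 6, 13, 26, 31, 39, 62, 78, 93, 186, 403, 806, 1209, 2418
Sum = 1 + 2 + 3 + 6 + 13 + 26 + 31 + 39 + 62 + 78 + 93 + 186 + 403 + 806 + 1209 + 2418 = 5376

σ(2418) = 5376


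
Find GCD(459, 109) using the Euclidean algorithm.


459 = 4 * 109 + 23
109 = 4 * 23 + 17
23 = 1 * 17 + 6
17 = 2 * 6 + 5
6 = 1 * 5 + 1
5 = 5 * 1 + 0
GCD = 1


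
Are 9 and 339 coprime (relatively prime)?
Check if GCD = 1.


Euclidean algorithm:
339 = 37 * 9 + 6
9 = 1 * 6 + 3
6 = 2 * 3 + 0
GCD(9, 339) = 3

No, not coprime (GCD = 3)


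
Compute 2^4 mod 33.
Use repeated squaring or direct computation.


2^1 mod 33 = 2
2^2 mod 33 = 4
2^3 mod 33 = 8
2^4 mod 33 = 16


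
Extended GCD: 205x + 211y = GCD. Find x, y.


Tabular extended Euclidean (each row: r = 205*s + 211*t):
r=205, s=1, t=0
r=211, s=0, t=1
q=0: r=205, s=1, t=0   [205*(1) + 211*(0) = 205]
q=1: r=6, s=-1, t=1   [205*(-1) + 211*(1) = 6]
q=34: r=1, s=35, t=-34   [205*(35) + 211*(-34) = 1]
q=6: r=0, s=-211, t=205   [205*(-211) + 211*(205) = 0]
GCD = 1; from the row with r=1: x=35, y=-34
Check: 205*(35) + 211*(-34) = 7175 - 7174 = 1

GCD = 1, x = 35, y = -34


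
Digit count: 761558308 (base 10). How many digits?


761558308 has 9 digits in base 10
floor(log10(761558308)) + 1 = floor(8.8817) + 1 = 9

9 digits (base 10)


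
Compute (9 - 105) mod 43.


9 - 105 = -96
-96 mod 43 = 33


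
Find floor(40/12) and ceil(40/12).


40/12 = 3.3333
floor = 3
ceil = 4

floor = 3, ceil = 4


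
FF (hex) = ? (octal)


FF (base 16) = 255 (decimal)
255 (decimal) = 377 (base 8)


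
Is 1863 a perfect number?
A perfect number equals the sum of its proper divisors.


Proper divisors of 1863: 1, 3, 9, 23, 27, 69, 81, 207, 621
Sum = 1 + 3 + 9 + 23 + 27 + 69 + 81 + 207 + 621 = 1041

No, 1863 is not perfect (1041 ≠ 1863)


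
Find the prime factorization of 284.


284 / 2 = 142
142 / 2 = 71
71 / 71 = 1
284 = 2^2 × 71
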